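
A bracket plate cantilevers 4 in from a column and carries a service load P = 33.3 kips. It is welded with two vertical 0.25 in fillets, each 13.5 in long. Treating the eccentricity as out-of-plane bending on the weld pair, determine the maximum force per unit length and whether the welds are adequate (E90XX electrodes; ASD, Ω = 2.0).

E90XX → F_EXX = 90 ksi.
L_w = 2 × 13.5 = 27 in; section modulus (unit throat) S = 2 × L²/6 = 60.75 in².
Direct shear f_v = P/L_w = 33.3/27 = 1.233 kip/in.
Moment M = P × e = 33.3 × 4 = 133.2 kip·in; bending f_b = M/S = 2.193 kip/in.
f_max = √(f_v² + f_b²) = √(1.233² + 2.193²) = 2.516 kip/in.
r_n/Ω = (1/2.0) × 0.6 × 90 × (0.707 × 0.25) = 4.772 kip/in → adequate.

f_max ≈ 2.52 kip/in; adequate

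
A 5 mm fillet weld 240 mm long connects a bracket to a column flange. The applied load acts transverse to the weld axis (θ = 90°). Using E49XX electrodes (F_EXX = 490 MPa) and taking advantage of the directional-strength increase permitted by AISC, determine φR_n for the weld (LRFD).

φR_n ≈ 281 kN

t_e = 0.707 × 5 = 3.535 mm; A_we = 3.535 × 240 = 848.4 mm².
Directional factor: 1.0 + 0.5 sin^1.5(90°) = 1.5.
F_nw = 0.6 × 490 × 1.5 = 441 MPa.
φR_n = 0.75 × 441 × 848.4 × 10⁻³ = 280.6 kN.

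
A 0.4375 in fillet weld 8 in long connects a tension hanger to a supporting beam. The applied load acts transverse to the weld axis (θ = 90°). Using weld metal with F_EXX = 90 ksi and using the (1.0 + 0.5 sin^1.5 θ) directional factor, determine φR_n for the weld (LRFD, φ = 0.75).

φR_n ≈ 150 kips

t_e = 0.707 × 0.4375 = 0.3093 in; A_we = 0.3093 × 8 = 2.474 in².
Directional factor: 1.0 + 0.5 sin^1.5(90°) = 1.5.
F_nw = 0.6 × 90 × 1.5 = 81 ksi.
φR_n = 0.75 × 81 × 2.474 = 150.3 kips.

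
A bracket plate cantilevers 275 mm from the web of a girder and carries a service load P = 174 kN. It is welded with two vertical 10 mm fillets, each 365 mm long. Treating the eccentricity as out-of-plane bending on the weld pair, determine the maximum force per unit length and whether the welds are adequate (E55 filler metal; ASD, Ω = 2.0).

E55XX → F_EXX = 550 MPa.
L_w = 2 × 365 = 730 mm; section modulus (unit throat) S = 2 × L²/6 = 44410 mm².
Direct shear f_v = P/L_w = 174×10³/730 = 238.4 N/mm.
Moment M = P × e = 174×10³ × 275 = 47850000 N·mm; bending f_b = M/S = 1078 N/mm.
f_max = √(f_v² + f_b²) = √(238.4² + 1078²) = 1104 N/mm.
r_n/Ω = (1/2.0) × 0.6 × 550 × (0.707 × 10) = 1167 N/mm → adequate.

f_max ≈ 1100 N/mm; adequate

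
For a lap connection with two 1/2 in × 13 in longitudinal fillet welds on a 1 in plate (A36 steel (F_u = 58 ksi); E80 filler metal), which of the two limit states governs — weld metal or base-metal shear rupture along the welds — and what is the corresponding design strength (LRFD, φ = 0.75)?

φR_n ≈ 331 kips (weld metal governs)

E80XX → F_EXX = 80 ksi.
t_e = 0.707 × 0.5 = 0.3535 in; L = 26 in.
Weld metal: φR_n = 0.75 × 0.6 × 80 × 0.3535 × 26 = 330.9 kips.
Base metal (shear rupture): φR_n = 0.75 × 0.6 × 58 × 1 × 26 = 678.6 kips.
Governing: weld metal.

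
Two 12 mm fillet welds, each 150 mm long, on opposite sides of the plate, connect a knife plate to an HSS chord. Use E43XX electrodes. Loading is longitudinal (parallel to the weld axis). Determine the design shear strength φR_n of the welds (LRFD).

E43XX → F_EXX = 430 MPa.
Effective throat t_e = 0.707 × 12 = 8.484 mm.
Total length L = 300 mm; A_we = 8.484 × 300 = 2545 mm².
F_nw = 0.6 F_EXX = 0.6 × 430 = 258 MPa.
φR_n = 0.75 × 258 × 2545 × 10⁻³ = 492.5 kN.

φR_n ≈ 492 kN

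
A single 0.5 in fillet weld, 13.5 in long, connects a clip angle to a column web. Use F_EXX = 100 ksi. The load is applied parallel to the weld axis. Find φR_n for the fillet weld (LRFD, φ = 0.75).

Effective throat t_e = 0.707 × 0.5 = 0.3535 in.
Total length L = 13.5 in; A_we = 0.3535 × 13.5 = 4.772 in².
F_nw = 0.6 F_EXX = 0.6 × 100 = 60 ksi.
φR_n = 0.75 × 60 × 4.772 = 214.8 kip.

φR_n ≈ 215 kip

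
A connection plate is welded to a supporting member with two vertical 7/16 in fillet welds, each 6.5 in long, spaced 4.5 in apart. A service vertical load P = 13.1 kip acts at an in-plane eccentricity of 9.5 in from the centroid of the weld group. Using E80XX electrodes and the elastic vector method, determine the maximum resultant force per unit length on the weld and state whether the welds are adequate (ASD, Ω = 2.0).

E80XX → F_EXX = 80 ksi.
Total weld length L_w = 13 in. Treat welds as unit-width lines.
Polar moment about centroid: J = 2[d³/12 + d(b/2)²] = 2[6.5³/12 + 6.5×2.25²] = 111.6 in³.
Direct shear f_v = P/L_w = 13.1 / 13 = 1.008 kip/in (vertical).
Torsion M = P·e = 13.1 × 9.5 = 124.45 kip·in.
Critical point at (x, y) = (2.25, 3.25) from centroid. f_tx = M·y/J = 3.625 kip/in; f_ty = M·x/J = 2.509 kip/in.
Resultant f_max = √[f_tx² + (f_v + f_ty)²] = √[3.625² + (1.008 + 2.509)²] = 5.051 kip/in.
Capacity per unit length: r_n/Ω = (1/2.0) × 0.6 × 80 × (0.707 × 0.4375) = 7.423 kip/in.
5.051 ≤ 7.423 → adequate.

f_max ≈ 5.05 kip/in; adequate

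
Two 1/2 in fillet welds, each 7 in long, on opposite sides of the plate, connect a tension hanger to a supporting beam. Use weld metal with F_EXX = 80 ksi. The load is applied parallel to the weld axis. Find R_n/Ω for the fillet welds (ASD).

Effective throat t_e = 0.707 × 0.5 = 0.3535 in.
Total length L = 14 in; A_we = 0.3535 × 14 = 4.949 in².
F_nw = 0.6 F_EXX = 0.6 × 80 = 48 ksi.
R_n = 48 × 4.949 = 237.6 kips; R_n/Ω = 237.6/2.0 = 118.8 kips.

R_n/Ω ≈ 119 kips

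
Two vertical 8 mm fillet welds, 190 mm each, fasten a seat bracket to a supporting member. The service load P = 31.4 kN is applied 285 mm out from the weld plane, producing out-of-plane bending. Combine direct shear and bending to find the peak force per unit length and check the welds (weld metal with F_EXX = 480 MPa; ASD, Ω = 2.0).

f_max ≈ 748 N/mm; adequate

L_w = 2 × 190 = 380 mm; section modulus (unit throat) S = 2 × L²/6 = 12030 mm².
Direct shear f_v = P/L_w = 31.4×10³/380 = 82.63 N/mm.
Moment M = P × e = 31.4×10³ × 285 = 8949000 N·mm; bending f_b = M/S = 743.7 N/mm.
f_max = √(f_v² + f_b²) = √(82.63² + 743.7²) = 748.3 N/mm.
r_n/Ω = (1/2.0) × 0.6 × 480 × (0.707 × 8) = 814.5 N/mm → adequate.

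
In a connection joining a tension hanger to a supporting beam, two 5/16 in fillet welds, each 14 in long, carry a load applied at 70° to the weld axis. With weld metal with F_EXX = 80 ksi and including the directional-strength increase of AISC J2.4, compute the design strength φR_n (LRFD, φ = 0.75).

φR_n ≈ 324 kip

t_e = 0.707 × 0.3125 = 0.2209 in; A_we = 0.2209 × 28 = 6.186 in².
Directional factor: 1.0 + 0.5 sin^1.5(70°) = 1.455.
F_nw = 0.6 × 80 × 1.455 = 69.86 ksi.
φR_n = 0.75 × 69.86 × 6.186 = 324.1 kip.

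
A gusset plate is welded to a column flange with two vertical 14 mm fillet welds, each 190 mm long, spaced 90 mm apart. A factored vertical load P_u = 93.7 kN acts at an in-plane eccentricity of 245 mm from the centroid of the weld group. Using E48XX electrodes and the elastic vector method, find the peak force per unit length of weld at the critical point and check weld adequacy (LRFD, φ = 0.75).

E48XX → F_EXX = 480 MPa.
Total weld length L_w = 380 mm. Treat welds as unit-width lines.
Polar moment about centroid: J = 2[d³/12 + d(b/2)²] = 2[190³/12 + 190×45²] = 1913000 mm³.
Direct shear f_v = P/L_w = 93.7×10³ / 380 = 246.6 N/mm (vertical).
Torsion M = P·e = 93.7×10³ × 245 = 22956000 N·mm.
Critical point at (x, y) = (45, 95) from centroid. f_tx = M·y/J = 1140 N/mm; f_ty = M·x/J = 540.1 N/mm.
Resultant f_max = √[f_tx² + (f_v + f_ty)²] = √[1140² + (246.6 + 540.1)²] = 1385 N/mm.
Capacity per unit length: φr_n = 0.75 × 0.6 × 480 × (0.707 × 14) = 2138 N/mm.
1385 ≤ 2138 → adequate.

f_max ≈ 1390 N/mm; adequate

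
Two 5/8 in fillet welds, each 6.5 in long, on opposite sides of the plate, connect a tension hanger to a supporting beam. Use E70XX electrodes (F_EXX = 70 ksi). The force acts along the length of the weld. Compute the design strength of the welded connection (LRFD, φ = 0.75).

φR_n ≈ 181 kips

Effective throat t_e = 0.707 × 0.625 = 0.4419 in.
Total length L = 13 in; A_we = 0.4419 × 13 = 5.744 in².
F_nw = 0.6 F_EXX = 0.6 × 70 = 42 ksi.
φR_n = 0.75 × 42 × 5.744 = 180.9 kips.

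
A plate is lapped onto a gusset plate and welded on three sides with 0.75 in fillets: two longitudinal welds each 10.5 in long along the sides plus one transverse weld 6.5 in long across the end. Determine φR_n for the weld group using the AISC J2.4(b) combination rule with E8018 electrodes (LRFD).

E80XX → F_EXX = 80 ksi.
t_e = 0.707 × 0.75 = 0.5302 in.
R_nwl = 0.6 × 80 × 0.5302 × 21 = 534.5 kips (longitudinal, 2 welds).
R_nwt = 0.6 × 80 × 0.5302 × 6.5 = 165.4 kips (transverse, base value).
(i) R_nwl + R_nwt = 699.9 kips; (ii) 0.85 R_nwl + 1.5 R_nwt = 702.5 kips.
R_n = max = 702.5 kips [governs: (ii)]; φR_n = 526.9 kips.

φR_n ≈ 527 kips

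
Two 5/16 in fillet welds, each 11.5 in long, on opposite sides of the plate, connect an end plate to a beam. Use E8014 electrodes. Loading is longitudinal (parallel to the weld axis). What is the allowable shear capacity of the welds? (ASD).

E80XX → F_EXX = 80 ksi.
Effective throat t_e = 0.707 × 0.3125 = 0.2209 in.
Total length L = 23 in; A_we = 0.2209 × 23 = 5.082 in².
F_nw = 0.6 F_EXX = 0.6 × 80 = 48 ksi.
R_n = 48 × 5.082 = 243.9 kips; R_n/Ω = 243.9/2.0 = 122 kips.

R_n/Ω ≈ 122 kips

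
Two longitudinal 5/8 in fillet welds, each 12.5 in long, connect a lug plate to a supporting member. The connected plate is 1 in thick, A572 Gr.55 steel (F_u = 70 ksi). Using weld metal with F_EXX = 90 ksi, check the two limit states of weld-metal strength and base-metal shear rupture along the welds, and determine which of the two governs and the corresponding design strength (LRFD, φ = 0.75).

t_e = 0.707 × 0.625 = 0.4419 in; L = 25 in.
Weld metal: φR_n = 0.75 × 0.6 × 90 × 0.4419 × 25 = 447.4 kips.
Base metal (shear rupture): φR_n = 0.75 × 0.6 × 70 × 1 × 25 = 787.5 kips.
Governing: weld metal.

φR_n ≈ 447 kips (weld metal governs)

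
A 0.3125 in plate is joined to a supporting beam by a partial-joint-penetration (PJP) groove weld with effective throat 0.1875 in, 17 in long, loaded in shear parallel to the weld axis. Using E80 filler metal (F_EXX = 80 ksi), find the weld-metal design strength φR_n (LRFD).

φR_n ≈ 115 kip

Effective throat (given) t_e = 0.1875 in.
A_we = 0.1875 × 17 = 3.188 in².
F_nw = 0.6 F_EXX = 48 ksi.
φR_n = 0.75 × 48 × 3.188 = 114.8 kip.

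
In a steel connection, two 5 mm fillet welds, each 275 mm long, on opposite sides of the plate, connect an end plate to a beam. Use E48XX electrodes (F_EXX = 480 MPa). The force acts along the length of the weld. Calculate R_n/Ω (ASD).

R_n/Ω ≈ 280 kN

Effective throat t_e = 0.707 × 5 = 3.535 mm.
Total length L = 550 mm; A_we = 3.535 × 550 = 1944 mm².
F_nw = 0.6 F_EXX = 0.6 × 480 = 288 MPa.
R_n = 288 × 1944 × 10⁻³ = 559.9 kN; R_n/Ω = 559.9/2.0 = 280 kN.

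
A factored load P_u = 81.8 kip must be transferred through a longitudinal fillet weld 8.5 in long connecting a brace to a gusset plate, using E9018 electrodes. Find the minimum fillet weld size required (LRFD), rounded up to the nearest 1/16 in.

w = 3/8 in

E90XX → F_EXX = 90 ksi.
Total weld length L = 8.5 in.
Required throat t_e = P_u / (φ × 0.6 F_EXX × L) = 81.8 / (0.75 × 0.6 × 90 × 8.5) = 0.2376 in.
Required leg w = t_e / 0.707 = 0.3361 in → use 3/8 in.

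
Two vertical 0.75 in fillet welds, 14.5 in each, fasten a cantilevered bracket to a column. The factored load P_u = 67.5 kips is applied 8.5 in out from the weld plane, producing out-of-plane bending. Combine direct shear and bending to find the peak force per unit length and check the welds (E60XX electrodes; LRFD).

f_max ≈ 8.51 kip/in; adequate

E60XX → F_EXX = 60 ksi.
L_w = 2 × 14.5 = 29 in; section modulus (unit throat) S = 2 × L²/6 = 70.08 in².
Direct shear f_v = P/L_w = 67.5/29 = 2.328 kip/in.
Moment M = P × e = 67.5 × 8.5 = 573.75 kip·in; bending f_b = M/S = 8.187 kip/in.
f_max = √(f_v² + f_b²) = √(2.328² + 8.187²) = 8.511 kip/in.
φr_n = 0.75 × 0.6 × 60 × (0.707 × 0.75) = 14.32 kip/in → adequate.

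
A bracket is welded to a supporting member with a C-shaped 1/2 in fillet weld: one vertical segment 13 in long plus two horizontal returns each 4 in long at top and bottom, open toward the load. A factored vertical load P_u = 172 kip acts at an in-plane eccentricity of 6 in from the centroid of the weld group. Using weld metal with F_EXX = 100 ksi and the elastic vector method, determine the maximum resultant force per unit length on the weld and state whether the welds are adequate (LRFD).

Total weld length L_w = 21 in. Treat welds as unit-width lines.
Centroid: x̄ = 2×4×2 / 21 = 0.7619 in from the vertical weld.
Polar moment about centroid: J = I_x + I_y = [13³/12 + 2×4×6.5²] + [13×0.7619² + 2(4³/12 + 4×1.238²)] = 551.6 in³.
Direct shear f_v = P/L_w = 172 / 21 = 8.19 kip/in (vertical).
Torsion M = P·e = 172 × 6 = 1032 kip·in.
Critical point at (x, y) = (3.238, 6.5) from centroid. f_tx = M·y/J = 12.16 kip/in; f_ty = M·x/J = 6.059 kip/in.
Resultant f_max = √[f_tx² + (f_v + f_ty)²] = √[12.16² + (8.19 + 6.059)²] = 18.73 kip/in.
Capacity per unit length: φr_n = 0.75 × 0.6 × 100 × (0.707 × 0.5) = 15.91 kip/in.
18.73 > 15.91 → NOT adequate.

f_max ≈ 18.7 kip/in; NOT adequate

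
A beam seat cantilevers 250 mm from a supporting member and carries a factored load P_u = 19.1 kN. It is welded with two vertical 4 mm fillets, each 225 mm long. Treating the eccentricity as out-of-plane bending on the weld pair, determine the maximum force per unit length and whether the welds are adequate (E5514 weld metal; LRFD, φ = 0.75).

E55XX → F_EXX = 550 MPa.
L_w = 2 × 225 = 450 mm; section modulus (unit throat) S = 2 × L²/6 = 16880 mm².
Direct shear f_v = P/L_w = 19.1×10³/450 = 42.44 N/mm.
Moment M = P × e = 19.1×10³ × 250 = 4775000 N·mm; bending f_b = M/S = 283 N/mm.
f_max = √(f_v² + f_b²) = √(42.44² + 283²) = 286.1 N/mm.
φr_n = 0.75 × 0.6 × 550 × (0.707 × 4) = 699.9 N/mm → adequate.

f_max ≈ 286 N/mm; adequate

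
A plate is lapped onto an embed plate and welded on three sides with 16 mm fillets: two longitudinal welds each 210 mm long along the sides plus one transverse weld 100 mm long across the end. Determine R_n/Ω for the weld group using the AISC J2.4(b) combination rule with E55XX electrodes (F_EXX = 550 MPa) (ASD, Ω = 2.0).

R_n/Ω ≈ 971 kN

t_e = 0.707 × 16 = 11.31 mm.
R_nwl = 0.6 × 550 × 11.31 × 420 × 10⁻³ = 1568 kN (longitudinal, 2 welds).
R_nwt = 0.6 × 550 × 11.31 × 100 × 10⁻³ = 373.3 kN (transverse, base value).
(i) R_nwl + R_nwt = 1941 kN; (ii) 0.85 R_nwl + 1.5 R_nwt = 1893 kN.
R_n = max = 1941 kN [governs: (i)]; R_n/Ω = 970.6 kN.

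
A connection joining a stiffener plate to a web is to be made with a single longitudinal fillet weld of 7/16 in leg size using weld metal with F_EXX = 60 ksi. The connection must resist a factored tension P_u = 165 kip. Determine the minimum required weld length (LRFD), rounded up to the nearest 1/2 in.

Throat t_e = 0.707 × 0.4375 = 0.3093 in.
φr_n = 0.75 × 0.6 × 60 × 0.3093 = 8.351 kip/in.
L_req = P_u / φr_n = 165 / 8.351 = 19.76 in total.
Round up → use L = 20 in.

L = 20 in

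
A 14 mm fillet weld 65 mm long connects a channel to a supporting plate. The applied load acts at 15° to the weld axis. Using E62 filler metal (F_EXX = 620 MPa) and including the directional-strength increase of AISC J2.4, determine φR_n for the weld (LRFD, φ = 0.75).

φR_n ≈ 191 kN

t_e = 0.707 × 14 = 9.898 mm; A_we = 9.898 × 65 = 643.4 mm².
Directional factor: 1.0 + 0.5 sin^1.5(15°) = 1.066.
F_nw = 0.6 × 620 × 1.066 = 396.5 MPa.
φR_n = 0.75 × 396.5 × 643.4 × 10⁻³ = 191.3 kN.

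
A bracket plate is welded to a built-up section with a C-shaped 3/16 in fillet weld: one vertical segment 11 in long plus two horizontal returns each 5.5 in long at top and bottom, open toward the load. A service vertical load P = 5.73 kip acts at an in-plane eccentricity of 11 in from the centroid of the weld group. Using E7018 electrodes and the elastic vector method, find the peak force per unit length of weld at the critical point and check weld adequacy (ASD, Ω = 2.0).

f_max ≈ 1.02 kip/in; adequate

E70XX → F_EXX = 70 ksi.
Total weld length L_w = 22 in. Treat welds as unit-width lines.
Centroid: x̄ = 2×5.5×2.75 / 22 = 1.375 in from the vertical weld.
Polar moment about centroid: J = I_x + I_y = [11³/12 + 2×5.5×5.5²] + [11×1.375² + 2(5.5³/12 + 5.5×1.375²)] = 513 in³.
Direct shear f_v = P/L_w = 5.73 / 22 = 0.2605 kip/in (vertical).
Torsion M = P·e = 5.73 × 11 = 63.03 kip·in.
Critical point at (x, y) = (4.125, 5.5) from centroid. f_tx = M·y/J = 0.6758 kip/in; f_ty = M·x/J = 0.5068 kip/in.
Resultant f_max = √[f_tx² + (f_v + f_ty)²] = √[0.6758² + (0.2605 + 0.5068)²] = 1.022 kip/in.
Capacity per unit length: r_n/Ω = (1/2.0) × 0.6 × 70 × (0.707 × 0.1875) = 2.784 kip/in.
1.022 ≤ 2.784 → adequate.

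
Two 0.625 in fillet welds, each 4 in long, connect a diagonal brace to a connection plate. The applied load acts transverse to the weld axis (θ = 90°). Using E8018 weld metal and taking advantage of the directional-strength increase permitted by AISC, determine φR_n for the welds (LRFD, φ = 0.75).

φR_n ≈ 191 kip

E80XX → F_EXX = 80 ksi.
t_e = 0.707 × 0.625 = 0.4419 in; A_we = 0.4419 × 8 = 3.535 in².
Directional factor: 1.0 + 0.5 sin^1.5(90°) = 1.5.
F_nw = 0.6 × 80 × 1.5 = 72 ksi.
φR_n = 0.75 × 72 × 3.535 = 190.9 kip.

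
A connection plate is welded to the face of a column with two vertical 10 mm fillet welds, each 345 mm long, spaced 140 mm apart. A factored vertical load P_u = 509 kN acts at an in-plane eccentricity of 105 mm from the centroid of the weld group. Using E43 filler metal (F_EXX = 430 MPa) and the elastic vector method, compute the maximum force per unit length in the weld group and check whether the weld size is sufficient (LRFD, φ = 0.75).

f_max ≈ 1430 N/mm; NOT adequate

Total weld length L_w = 690 mm. Treat welds as unit-width lines.
Polar moment about centroid: J = 2[d³/12 + d(b/2)²] = 2[345³/12 + 345×70²] = 10220000 mm³.
Direct shear f_v = P/L_w = 509×10³ / 690 = 737.7 N/mm (vertical).
Torsion M = P·e = 509×10³ × 105 = 53445000 N·mm.
Critical point at (x, y) = (70, 172.5) from centroid. f_tx = M·y/J = 901.6 N/mm; f_ty = M·x/J = 365.9 N/mm.
Resultant f_max = √[f_tx² + (f_v + f_ty)²] = √[901.6² + (737.7 + 365.9)²] = 1425 N/mm.
Capacity per unit length: φr_n = 0.75 × 0.6 × 430 × (0.707 × 10) = 1368 N/mm.
1425 > 1368 → NOT adequate.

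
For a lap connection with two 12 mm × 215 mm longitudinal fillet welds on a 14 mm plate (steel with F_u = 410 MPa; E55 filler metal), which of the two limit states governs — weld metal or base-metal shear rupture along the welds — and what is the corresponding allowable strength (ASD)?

E55XX → F_EXX = 550 MPa.
t_e = 0.707 × 12 = 8.484 mm; L = 430 mm.
Weld metal: R_n/Ω = (1/2.0) × 0.6 × 550 × 8.484 × 430 × 10⁻³ = 601.9 kN.
Base metal (shear rupture): R_n/Ω = (1/2.0) × 0.6 × 410 × 14 × 430 × 10⁻³ = 740.5 kN.
Governing: weld metal.

R_n/Ω ≈ 602 kN (weld metal governs)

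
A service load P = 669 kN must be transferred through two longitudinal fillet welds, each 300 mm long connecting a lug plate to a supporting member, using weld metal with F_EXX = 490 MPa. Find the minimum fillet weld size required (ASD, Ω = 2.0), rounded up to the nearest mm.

Total weld length L = 600 mm.
Required throat t_e = P × Ω / (0.6 F_EXX × L) = 669 × 2.0 / (0.6 × 490 × 600 × 10⁻³) = 7.585 mm.
Required leg w = t_e / 0.707 = 10.73 mm → use 11 mm.

w = 11 mm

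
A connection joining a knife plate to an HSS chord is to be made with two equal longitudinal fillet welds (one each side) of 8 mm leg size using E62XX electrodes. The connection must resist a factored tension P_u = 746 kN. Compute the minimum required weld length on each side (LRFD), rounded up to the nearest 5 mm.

E62XX → F_EXX = 620 MPa.
Throat t_e = 0.707 × 8 = 5.656 mm.
φr_n = 0.75 × 0.6 × 620 × 5.656 × 10⁻³ = 1.578 kN/mm.
L_req = P_u / φr_n = 746 / 1.578 = 472.7 mm total.
Per side: 472.7 / 2 = 236.4 mm.
Round up → use L = 240 mm on each side.

L = 240 mm on each side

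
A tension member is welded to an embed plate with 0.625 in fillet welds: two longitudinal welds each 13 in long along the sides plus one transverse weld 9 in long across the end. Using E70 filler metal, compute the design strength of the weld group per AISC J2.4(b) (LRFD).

E70XX → F_EXX = 70 ksi.
t_e = 0.707 × 0.625 = 0.4419 in.
R_nwl = 0.6 × 70 × 0.4419 × 26 = 482.5 kip (longitudinal, 2 welds).
R_nwt = 0.6 × 70 × 0.4419 × 9 = 167 kip (transverse, base value).
(i) R_nwl + R_nwt = 649.6 kip; (ii) 0.85 R_nwl + 1.5 R_nwt = 660.7 kip.
R_n = max = 660.7 kip [governs: (ii)]; φR_n = 495.5 kip.

φR_n ≈ 496 kip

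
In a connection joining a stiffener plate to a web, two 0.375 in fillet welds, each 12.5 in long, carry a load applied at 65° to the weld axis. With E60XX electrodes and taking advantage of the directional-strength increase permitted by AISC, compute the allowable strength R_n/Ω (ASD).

R_n/Ω ≈ 171 kip

E60XX → F_EXX = 60 ksi.
t_e = 0.707 × 0.375 = 0.2651 in; A_we = 0.2651 × 25 = 6.628 in².
Directional factor: 1.0 + 0.5 sin^1.5(65°) = 1.431.
F_nw = 0.6 × 60 × 1.431 = 51.53 ksi.
R_n/Ω = (51.53 × 6.628) / 2.0 = 170.8 kip.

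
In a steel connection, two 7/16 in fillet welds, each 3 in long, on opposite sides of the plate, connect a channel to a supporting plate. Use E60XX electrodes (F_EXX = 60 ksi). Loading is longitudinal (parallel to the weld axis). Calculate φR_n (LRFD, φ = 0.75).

Effective throat t_e = 0.707 × 0.4375 = 0.3093 in.
Total length L = 6 in; A_we = 0.3093 × 6 = 1.856 in².
F_nw = 0.6 F_EXX = 0.6 × 60 = 36 ksi.
φR_n = 0.75 × 36 × 1.856 = 50.11 kips.

φR_n ≈ 50.1 kips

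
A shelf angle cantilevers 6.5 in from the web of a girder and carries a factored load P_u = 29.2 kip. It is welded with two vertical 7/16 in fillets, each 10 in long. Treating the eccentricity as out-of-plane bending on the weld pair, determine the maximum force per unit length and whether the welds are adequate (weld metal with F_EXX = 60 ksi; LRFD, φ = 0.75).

L_w = 2 × 10 = 20 in; section modulus (unit throat) S = 2 × L²/6 = 33.33 in².
Direct shear f_v = P/L_w = 29.2/20 = 1.46 kip/in.
Moment M = P × e = 29.2 × 6.5 = 189.8 kip·in; bending f_b = M/S = 5.694 kip/in.
f_max = √(f_v² + f_b²) = √(1.46² + 5.694²) = 5.878 kip/in.
φr_n = 0.75 × 0.6 × 60 × (0.707 × 0.4375) = 8.351 kip/in → adequate.

f_max ≈ 5.88 kip/in; adequate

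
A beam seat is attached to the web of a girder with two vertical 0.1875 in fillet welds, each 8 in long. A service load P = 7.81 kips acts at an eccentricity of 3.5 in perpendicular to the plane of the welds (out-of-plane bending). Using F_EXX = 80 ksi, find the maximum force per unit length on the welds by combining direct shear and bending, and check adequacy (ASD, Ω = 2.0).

L_w = 2 × 8 = 16 in; section modulus (unit throat) S = 2 × L²/6 = 21.33 in².
Direct shear f_v = P/L_w = 7.81/16 = 0.4881 kip/in.
Moment M = P × e = 7.81 × 3.5 = 27.335 kip·in; bending f_b = M/S = 1.281 kip/in.
f_max = √(f_v² + f_b²) = √(0.4881² + 1.281²) = 1.371 kip/in.
r_n/Ω = (1/2.0) × 0.6 × 80 × (0.707 × 0.1875) = 3.181 kip/in → adequate.

f_max ≈ 1.37 kip/in; adequate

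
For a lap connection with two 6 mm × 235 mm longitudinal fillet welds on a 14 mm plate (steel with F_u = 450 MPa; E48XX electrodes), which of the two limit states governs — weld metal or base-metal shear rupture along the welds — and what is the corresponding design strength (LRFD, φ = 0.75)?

E48XX → F_EXX = 480 MPa.
t_e = 0.707 × 6 = 4.242 mm; L = 470 mm.
Weld metal: φR_n = 0.75 × 0.6 × 480 × 4.242 × 470 × 10⁻³ = 430.6 kN.
Base metal (shear rupture): φR_n = 0.75 × 0.6 × 450 × 14 × 470 × 10⁻³ = 1332 kN.
Governing: weld metal.

φR_n ≈ 431 kN (weld metal governs)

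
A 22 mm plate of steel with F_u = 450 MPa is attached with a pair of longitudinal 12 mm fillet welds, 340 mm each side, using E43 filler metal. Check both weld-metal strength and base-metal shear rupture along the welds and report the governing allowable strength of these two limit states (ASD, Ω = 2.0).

E43XX → F_EXX = 430 MPa.
t_e = 0.707 × 12 = 8.484 mm; L = 680 mm.
Weld metal: R_n/Ω = (1/2.0) × 0.6 × 430 × 8.484 × 680 × 10⁻³ = 744.2 kN.
Base metal (shear rupture): R_n/Ω = (1/2.0) × 0.6 × 450 × 22 × 680 × 10⁻³ = 2020 kN.
Governing: weld metal.

R_n/Ω ≈ 744 kN (weld metal governs)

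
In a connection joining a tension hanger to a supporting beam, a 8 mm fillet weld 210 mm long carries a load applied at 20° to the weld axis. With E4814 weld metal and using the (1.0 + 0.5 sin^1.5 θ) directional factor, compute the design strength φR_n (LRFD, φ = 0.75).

φR_n ≈ 282 kN

E48XX → F_EXX = 480 MPa.
t_e = 0.707 × 8 = 5.656 mm; A_we = 5.656 × 210 = 1188 mm².
Directional factor: 1.0 + 0.5 sin^1.5(20°) = 1.1.
F_nw = 0.6 × 480 × 1.1 = 316.8 MPa.
φR_n = 0.75 × 316.8 × 1188 × 10⁻³ = 282.2 kN.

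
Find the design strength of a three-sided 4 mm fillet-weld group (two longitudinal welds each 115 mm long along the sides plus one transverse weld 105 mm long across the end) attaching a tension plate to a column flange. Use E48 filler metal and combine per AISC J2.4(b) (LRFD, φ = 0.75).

E48XX → F_EXX = 480 MPa.
t_e = 0.707 × 4 = 2.828 mm.
R_nwl = 0.6 × 480 × 2.828 × 230 × 10⁻³ = 187.3 kN (longitudinal, 2 welds).
R_nwt = 0.6 × 480 × 2.828 × 105 × 10⁻³ = 85.52 kN (transverse, base value).
(i) R_nwl + R_nwt = 272.8 kN; (ii) 0.85 R_nwl + 1.5 R_nwt = 287.5 kN.
R_n = max = 287.5 kN [governs: (ii)]; φR_n = 215.6 kN.

φR_n ≈ 216 kN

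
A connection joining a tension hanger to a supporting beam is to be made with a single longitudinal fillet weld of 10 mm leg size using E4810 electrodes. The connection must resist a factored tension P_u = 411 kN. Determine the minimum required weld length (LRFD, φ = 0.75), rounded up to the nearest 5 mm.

E48XX → F_EXX = 480 MPa.
Throat t_e = 0.707 × 10 = 7.07 mm.
φr_n = 0.75 × 0.6 × 480 × 7.07 × 10⁻³ = 1.527 kN/mm.
L_req = P_u / φr_n = 411 / 1.527 = 269.1 mm total.
Round up → use L = 270 mm.

L = 270 mm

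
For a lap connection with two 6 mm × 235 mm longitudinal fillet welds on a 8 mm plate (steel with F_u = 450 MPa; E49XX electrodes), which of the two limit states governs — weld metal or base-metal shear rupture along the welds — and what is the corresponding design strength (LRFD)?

φR_n ≈ 440 kN (weld metal governs)

E49XX → F_EXX = 490 MPa.
t_e = 0.707 × 6 = 4.242 mm; L = 470 mm.
Weld metal: φR_n = 0.75 × 0.6 × 490 × 4.242 × 470 × 10⁻³ = 439.6 kN.
Base metal (shear rupture): φR_n = 0.75 × 0.6 × 450 × 8 × 470 × 10⁻³ = 761.4 kN.
Governing: weld metal.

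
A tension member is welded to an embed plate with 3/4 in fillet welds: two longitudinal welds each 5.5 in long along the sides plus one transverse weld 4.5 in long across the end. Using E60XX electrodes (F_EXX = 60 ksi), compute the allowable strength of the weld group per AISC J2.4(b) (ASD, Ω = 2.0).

t_e = 0.707 × 0.75 = 0.5302 in.
R_nwl = 0.6 × 60 × 0.5302 × 11 = 210 kip (longitudinal, 2 welds).
R_nwt = 0.6 × 60 × 0.5302 × 4.5 = 85.9 kip (transverse, base value).
(i) R_nwl + R_nwt = 295.9 kip; (ii) 0.85 R_nwl + 1.5 R_nwt = 307.3 kip.
R_n = max = 307.3 kip [governs: (ii)]; R_n/Ω = 153.7 kip.

R_n/Ω ≈ 154 kip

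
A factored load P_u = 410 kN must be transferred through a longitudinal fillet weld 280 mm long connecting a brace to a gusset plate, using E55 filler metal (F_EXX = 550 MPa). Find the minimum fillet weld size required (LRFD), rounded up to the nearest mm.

w = 9 mm

Total weld length L = 280 mm.
Required throat t_e = P_u / (φ × 0.6 F_EXX × L) = 410 / (0.75 × 0.6 × 550 × 280 × 10⁻³) = 5.916 mm.
Required leg w = t_e / 0.707 = 8.368 mm → use 9 mm.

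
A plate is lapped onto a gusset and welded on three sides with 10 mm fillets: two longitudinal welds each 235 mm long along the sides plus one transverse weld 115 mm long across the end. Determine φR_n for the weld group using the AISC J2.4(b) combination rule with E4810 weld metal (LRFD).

E48XX → F_EXX = 480 MPa.
t_e = 0.707 × 10 = 7.07 mm.
R_nwl = 0.6 × 480 × 7.07 × 470 × 10⁻³ = 957 kN (longitudinal, 2 welds).
R_nwt = 0.6 × 480 × 7.07 × 115 × 10⁻³ = 234.2 kN (transverse, base value).
(i) R_nwl + R_nwt = 1191 kN; (ii) 0.85 R_nwl + 1.5 R_nwt = 1165 kN.
R_n = max = 1191 kN [governs: (i)]; φR_n = 893.4 kN.

φR_n ≈ 893 kN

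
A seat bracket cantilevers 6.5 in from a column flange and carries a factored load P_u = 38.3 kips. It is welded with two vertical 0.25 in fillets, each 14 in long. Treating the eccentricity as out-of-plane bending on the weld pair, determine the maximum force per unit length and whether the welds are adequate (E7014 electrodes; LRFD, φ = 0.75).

f_max ≈ 4.05 kip/in; adequate

E70XX → F_EXX = 70 ksi.
L_w = 2 × 14 = 28 in; section modulus (unit throat) S = 2 × L²/6 = 65.33 in².
Direct shear f_v = P/L_w = 38.3/28 = 1.368 kip/in.
Moment M = P × e = 38.3 × 6.5 = 248.95 kip·in; bending f_b = M/S = 3.81 kip/in.
f_max = √(f_v² + f_b²) = √(1.368² + 3.81²) = 4.049 kip/in.
φr_n = 0.75 × 0.6 × 70 × (0.707 × 0.25) = 5.568 kip/in → adequate.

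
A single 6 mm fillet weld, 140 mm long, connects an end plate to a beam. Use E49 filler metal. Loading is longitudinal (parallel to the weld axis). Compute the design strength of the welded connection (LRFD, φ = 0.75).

φR_n ≈ 131 kN

E49XX → F_EXX = 490 MPa.
Effective throat t_e = 0.707 × 6 = 4.242 mm.
Total length L = 140 mm; A_we = 4.242 × 140 = 593.9 mm².
F_nw = 0.6 F_EXX = 0.6 × 490 = 294 MPa.
φR_n = 0.75 × 294 × 593.9 × 10⁻³ = 131 kN.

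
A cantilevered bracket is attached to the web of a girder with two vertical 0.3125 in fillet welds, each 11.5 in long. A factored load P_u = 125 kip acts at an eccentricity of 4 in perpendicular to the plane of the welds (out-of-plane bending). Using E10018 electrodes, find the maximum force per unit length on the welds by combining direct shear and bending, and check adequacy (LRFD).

E100XX → F_EXX = 100 ksi.
L_w = 2 × 11.5 = 23 in; section modulus (unit throat) S = 2 × L²/6 = 44.08 in².
Direct shear f_v = P/L_w = 125/23 = 5.435 kip/in.
Moment M = P × e = 125 × 4 = 500 kip·in; bending f_b = M/S = 11.34 kip/in.
f_max = √(f_v² + f_b²) = √(5.435² + 11.34²) = 12.58 kip/in.
φr_n = 0.75 × 0.6 × 100 × (0.707 × 0.3125) = 9.942 kip/in → NOT adequate.

f_max ≈ 12.6 kip/in; NOT adequate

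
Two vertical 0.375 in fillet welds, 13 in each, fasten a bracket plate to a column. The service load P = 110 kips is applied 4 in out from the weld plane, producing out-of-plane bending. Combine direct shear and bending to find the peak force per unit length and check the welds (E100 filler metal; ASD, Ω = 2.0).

f_max ≈ 8.88 kip/in; NOT adequate

E100XX → F_EXX = 100 ksi.
L_w = 2 × 13 = 26 in; section modulus (unit throat) S = 2 × L²/6 = 56.33 in².
Direct shear f_v = P/L_w = 110/26 = 4.231 kip/in.
Moment M = P × e = 110 × 4 = 440 kip·in; bending f_b = M/S = 7.811 kip/in.
f_max = √(f_v² + f_b²) = √(4.231² + 7.811²) = 8.883 kip/in.
r_n/Ω = (1/2.0) × 0.6 × 100 × (0.707 × 0.375) = 7.954 kip/in → NOT adequate.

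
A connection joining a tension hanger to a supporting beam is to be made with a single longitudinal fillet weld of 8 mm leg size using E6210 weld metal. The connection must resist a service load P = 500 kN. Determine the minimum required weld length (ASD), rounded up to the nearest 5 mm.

L = 480 mm

E62XX → F_EXX = 620 MPa.
Throat t_e = 0.707 × 8 = 5.656 mm.
r_n/Ω = (0.6 × 620 × 5.656) / 2.0 = 1052 N/mm = 1.052 kN/mm.
L_req = P / (r_n/Ω) = 500 / 1.052 = 475.3 mm total.
Round up → use L = 480 mm.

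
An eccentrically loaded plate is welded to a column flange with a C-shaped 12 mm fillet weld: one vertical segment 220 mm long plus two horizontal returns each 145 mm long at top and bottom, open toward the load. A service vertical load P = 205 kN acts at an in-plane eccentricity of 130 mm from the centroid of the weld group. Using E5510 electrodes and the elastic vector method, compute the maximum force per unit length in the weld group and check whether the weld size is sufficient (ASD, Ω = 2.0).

f_max ≈ 1040 N/mm; adequate

E55XX → F_EXX = 550 MPa.
Total weld length L_w = 510 mm. Treat welds as unit-width lines.
Centroid: x̄ = 2×145×72.5 / 510 = 41.23 mm from the vertical weld.
Polar moment about centroid: J = I_x + I_y = [220³/12 + 2×145×110²] + [220×41.23² + 2(145³/12 + 145×31.27²)] = 5562000 mm³.
Direct shear f_v = P/L_w = 205×10³ / 510 = 402 N/mm (vertical).
Torsion M = P·e = 205×10³ × 130 = 26650000 N·mm.
Critical point at (x, y) = (103.8, 110) from centroid. f_tx = M·y/J = 527.1 N/mm; f_ty = M·x/J = 497.2 N/mm.
Resultant f_max = √[f_tx² + (f_v + f_ty)²] = √[527.1² + (402 + 497.2)²] = 1042 N/mm.
Capacity per unit length: r_n/Ω = (1/2.0) × 0.6 × 550 × (0.707 × 12) = 1400 N/mm.
1042 ≤ 1400 → adequate.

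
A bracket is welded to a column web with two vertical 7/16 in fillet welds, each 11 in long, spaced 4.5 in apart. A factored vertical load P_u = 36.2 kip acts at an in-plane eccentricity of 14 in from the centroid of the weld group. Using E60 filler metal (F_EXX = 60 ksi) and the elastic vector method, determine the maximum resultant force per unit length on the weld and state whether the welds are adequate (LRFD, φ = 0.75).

f_max ≈ 9.78 kip/in; NOT adequate

Total weld length L_w = 22 in. Treat welds as unit-width lines.
Polar moment about centroid: J = 2[d³/12 + d(b/2)²] = 2[11³/12 + 11×2.25²] = 333.2 in³.
Direct shear f_v = P/L_w = 36.2 / 22 = 1.645 kip/in (vertical).
Torsion M = P·e = 36.2 × 14 = 506.8 kip·in.
Critical point at (x, y) = (2.25, 5.5) from centroid. f_tx = M·y/J = 8.365 kip/in; f_ty = M·x/J = 3.422 kip/in.
Resultant f_max = √[f_tx² + (f_v + f_ty)²] = √[8.365² + (1.645 + 3.422)²] = 9.781 kip/in.
Capacity per unit length: φr_n = 0.75 × 0.6 × 60 × (0.707 × 0.4375) = 8.351 kip/in.
9.781 > 8.351 → NOT adequate.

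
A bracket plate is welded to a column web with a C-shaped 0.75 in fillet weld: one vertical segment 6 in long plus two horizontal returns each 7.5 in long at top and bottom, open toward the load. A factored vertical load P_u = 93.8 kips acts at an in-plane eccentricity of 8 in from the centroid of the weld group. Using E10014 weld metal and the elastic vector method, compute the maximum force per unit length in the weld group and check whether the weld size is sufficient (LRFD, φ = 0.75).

f_max ≈ 19 kip/in; adequate

E100XX → F_EXX = 100 ksi.
Total weld length L_w = 21 in. Treat welds as unit-width lines.
Centroid: x̄ = 2×7.5×3.75 / 21 = 2.679 in from the vertical weld.
Polar moment about centroid: J = I_x + I_y = [6³/12 + 2×7.5×3²] + [6×2.679² + 2(7.5³/12 + 7.5×1.071²)] = 283.6 in³.
Direct shear f_v = P/L_w = 93.8 / 21 = 4.467 kip/in (vertical).
Torsion M = P·e = 93.8 × 8 = 750.4 kip·in.
Critical point at (x, y) = (4.821, 3) from centroid. f_tx = M·y/J = 7.938 kip/in; f_ty = M·x/J = 12.76 kip/in.
Resultant f_max = √[f_tx² + (f_v + f_ty)²] = √[7.938² + (4.467 + 12.76)²] = 18.97 kip/in.
Capacity per unit length: φr_n = 0.75 × 0.6 × 100 × (0.707 × 0.75) = 23.86 kip/in.
18.97 ≤ 23.86 → adequate.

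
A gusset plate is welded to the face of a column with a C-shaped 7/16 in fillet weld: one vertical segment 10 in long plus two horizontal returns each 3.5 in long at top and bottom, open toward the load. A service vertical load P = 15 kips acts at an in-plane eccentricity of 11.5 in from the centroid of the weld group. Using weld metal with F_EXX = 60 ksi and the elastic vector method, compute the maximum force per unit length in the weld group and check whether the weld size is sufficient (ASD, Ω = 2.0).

f_max ≈ 4.05 kip/in; adequate

Total weld length L_w = 17 in. Treat welds as unit-width lines.
Centroid: x̄ = 2×3.5×1.75 / 17 = 0.7206 in from the vertical weld.
Polar moment about centroid: J = I_x + I_y = [10³/12 + 2×3.5×5²] + [10×0.7206² + 2(3.5³/12 + 3.5×1.029²)] = 278.1 in³.
Direct shear f_v = P/L_w = 15 / 17 = 0.8824 kip/in (vertical).
Torsion M = P·e = 15 × 11.5 = 172.5 kip·in.
Critical point at (x, y) = (2.779, 5) from centroid. f_tx = M·y/J = 3.102 kip/in; f_ty = M·x/J = 1.724 kip/in.
Resultant f_max = √[f_tx² + (f_v + f_ty)²] = √[3.102² + (0.8824 + 1.724)²] = 4.051 kip/in.
Capacity per unit length: r_n/Ω = (1/2.0) × 0.6 × 60 × (0.707 × 0.4375) = 5.568 kip/in.
4.051 ≤ 5.568 → adequate.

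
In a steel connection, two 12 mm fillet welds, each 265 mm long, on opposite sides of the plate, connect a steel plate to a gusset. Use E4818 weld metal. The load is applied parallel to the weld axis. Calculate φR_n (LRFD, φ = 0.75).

E48XX → F_EXX = 480 MPa.
Effective throat t_e = 0.707 × 12 = 8.484 mm.
Total length L = 530 mm; A_we = 8.484 × 530 = 4497 mm².
F_nw = 0.6 F_EXX = 0.6 × 480 = 288 MPa.
φR_n = 0.75 × 288 × 4497 × 10⁻³ = 971.2 kN.

φR_n ≈ 971 kN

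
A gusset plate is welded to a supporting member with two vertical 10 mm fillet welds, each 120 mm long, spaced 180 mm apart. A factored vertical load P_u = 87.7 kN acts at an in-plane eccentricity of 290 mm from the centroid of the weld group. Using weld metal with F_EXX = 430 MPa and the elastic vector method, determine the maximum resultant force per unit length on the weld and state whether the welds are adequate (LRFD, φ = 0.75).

Total weld length L_w = 240 mm. Treat welds as unit-width lines.
Polar moment about centroid: J = 2[d³/12 + d(b/2)²] = 2[120³/12 + 120×90²] = 2232000 mm³.
Direct shear f_v = P/L_w = 87.7×10³ / 240 = 365.4 N/mm (vertical).
Torsion M = P·e = 87.7×10³ × 290 = 25433000 N·mm.
Critical point at (x, y) = (90, 60) from centroid. f_tx = M·y/J = 683.7 N/mm; f_ty = M·x/J = 1026 N/mm.
Resultant f_max = √[f_tx² + (f_v + f_ty)²] = √[683.7² + (365.4 + 1026)²] = 1550 N/mm.
Capacity per unit length: φr_n = 0.75 × 0.6 × 430 × (0.707 × 10) = 1368 N/mm.
1550 > 1368 → NOT adequate.

f_max ≈ 1550 N/mm; NOT adequate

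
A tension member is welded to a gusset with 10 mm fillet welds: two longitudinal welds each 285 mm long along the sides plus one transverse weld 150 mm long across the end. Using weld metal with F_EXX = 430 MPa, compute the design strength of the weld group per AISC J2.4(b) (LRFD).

φR_n ≈ 985 kN

t_e = 0.707 × 10 = 7.07 mm.
R_nwl = 0.6 × 430 × 7.07 × 570 × 10⁻³ = 1040 kN (longitudinal, 2 welds).
R_nwt = 0.6 × 430 × 7.07 × 150 × 10⁻³ = 273.6 kN (transverse, base value).
(i) R_nwl + R_nwt = 1313 kN; (ii) 0.85 R_nwl + 1.5 R_nwt = 1294 kN.
R_n = max = 1313 kN [governs: (i)]; φR_n = 985 kN.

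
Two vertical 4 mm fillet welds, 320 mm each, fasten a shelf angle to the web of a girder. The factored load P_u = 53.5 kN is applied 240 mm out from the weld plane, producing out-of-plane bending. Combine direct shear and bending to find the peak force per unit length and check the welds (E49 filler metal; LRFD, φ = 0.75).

E49XX → F_EXX = 490 MPa.
L_w = 2 × 320 = 640 mm; section modulus (unit throat) S = 2 × L²/6 = 34130 mm².
Direct shear f_v = P/L_w = 53.5×10³/640 = 83.59 N/mm.
Moment M = P × e = 53.5×10³ × 240 = 12840000 N·mm; bending f_b = M/S = 376.2 N/mm.
f_max = √(f_v² + f_b²) = √(83.59² + 376.2²) = 385.3 N/mm.
φr_n = 0.75 × 0.6 × 490 × (0.707 × 4) = 623.6 N/mm → adequate.

f_max ≈ 385 N/mm; adequate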